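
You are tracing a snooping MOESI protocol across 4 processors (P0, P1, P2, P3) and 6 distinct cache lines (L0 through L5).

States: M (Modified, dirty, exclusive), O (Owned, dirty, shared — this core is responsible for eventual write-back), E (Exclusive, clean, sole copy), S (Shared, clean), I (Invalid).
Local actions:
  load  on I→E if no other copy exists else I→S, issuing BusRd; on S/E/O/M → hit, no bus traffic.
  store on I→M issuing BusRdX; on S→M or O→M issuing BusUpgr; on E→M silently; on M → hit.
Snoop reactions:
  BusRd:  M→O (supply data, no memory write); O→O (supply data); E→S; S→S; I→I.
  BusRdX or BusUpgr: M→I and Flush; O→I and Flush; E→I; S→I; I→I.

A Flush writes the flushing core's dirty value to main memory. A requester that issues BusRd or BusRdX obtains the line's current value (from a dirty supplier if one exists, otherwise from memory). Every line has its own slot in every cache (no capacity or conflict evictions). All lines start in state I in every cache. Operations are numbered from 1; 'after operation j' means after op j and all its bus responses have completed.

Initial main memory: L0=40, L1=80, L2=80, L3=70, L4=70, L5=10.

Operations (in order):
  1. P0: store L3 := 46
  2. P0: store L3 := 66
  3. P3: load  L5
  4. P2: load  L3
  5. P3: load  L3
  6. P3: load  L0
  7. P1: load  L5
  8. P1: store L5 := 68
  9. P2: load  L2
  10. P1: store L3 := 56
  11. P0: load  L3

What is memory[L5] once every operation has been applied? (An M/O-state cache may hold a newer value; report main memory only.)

memory[L5] = 10

  op1 P0: store L3 := 46 → M/I/I/I on L3; bus BusRdX; mem=70
  op2 P0: store L3 := 66 → M/I/I/I on L3; bus (none); mem=70
  op3 P3: load  L5 → I/I/I/E on L5; bus BusRd; mem=10
  op4 P2: load  L3 → O/I/S/I on L3; bus BusRd; mem=70
  op5 P3: load  L3 → O/I/S/S on L3; bus BusRd; mem=70
  op6 P3: load  L0 → I/I/I/E on L0; bus BusRd; mem=40
  op7 P1: load  L5 → I/S/I/S on L5; bus BusRd; mem=10
  op8 P1: store L5 := 68 → I/M/I/I on L5; bus BusUpgr; mem=10
  op9 P2: load  L2 → I/I/E/I on L2; bus BusRd; mem=80
  op10 P1: store L3 := 56 → I/M/I/I on L3; bus BusRdX Flush; mem=66
  op11 P0: load  L3 → S/O/I/I on L3; bus BusRd; mem=66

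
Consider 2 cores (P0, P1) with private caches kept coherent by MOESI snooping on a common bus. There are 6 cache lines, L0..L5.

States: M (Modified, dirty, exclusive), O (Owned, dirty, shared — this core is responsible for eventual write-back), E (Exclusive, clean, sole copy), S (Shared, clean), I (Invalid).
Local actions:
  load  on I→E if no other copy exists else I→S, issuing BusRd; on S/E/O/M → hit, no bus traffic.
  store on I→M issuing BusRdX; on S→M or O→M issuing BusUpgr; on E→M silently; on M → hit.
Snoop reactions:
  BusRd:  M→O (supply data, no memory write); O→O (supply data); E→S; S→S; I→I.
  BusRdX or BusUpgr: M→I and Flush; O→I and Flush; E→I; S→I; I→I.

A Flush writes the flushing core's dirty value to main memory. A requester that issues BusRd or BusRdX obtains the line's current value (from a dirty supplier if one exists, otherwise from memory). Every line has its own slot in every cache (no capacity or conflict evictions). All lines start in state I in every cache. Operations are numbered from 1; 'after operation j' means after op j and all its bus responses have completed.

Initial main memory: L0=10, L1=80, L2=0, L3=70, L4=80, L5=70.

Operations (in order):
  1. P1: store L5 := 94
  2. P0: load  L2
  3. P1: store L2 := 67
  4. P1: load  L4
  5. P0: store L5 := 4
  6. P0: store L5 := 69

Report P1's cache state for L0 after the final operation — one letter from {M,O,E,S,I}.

state = I

step 1: P1: store L5 := 94  ⟶  IM  (L5)  txn=BusRdX  M[L5]=70
step 2: P0: load  L2  ⟶  EI  (L2)  txn=BusRd  M[L2]=0
step 3: P1: store L2 := 67  ⟶  IM  (L2)  txn=BusRdX  M[L2]=0
step 4: P1: load  L4  ⟶  IE  (L4)  txn=BusRd  M[L4]=80
step 5: P0: store L5 := 4  ⟶  MI  (L5)  txn=BusRdX+Flush  M[L5]=94
step 6: P0: store L5 := 69  ⟶  MI  (L5)  txn=∅  M[L5]=94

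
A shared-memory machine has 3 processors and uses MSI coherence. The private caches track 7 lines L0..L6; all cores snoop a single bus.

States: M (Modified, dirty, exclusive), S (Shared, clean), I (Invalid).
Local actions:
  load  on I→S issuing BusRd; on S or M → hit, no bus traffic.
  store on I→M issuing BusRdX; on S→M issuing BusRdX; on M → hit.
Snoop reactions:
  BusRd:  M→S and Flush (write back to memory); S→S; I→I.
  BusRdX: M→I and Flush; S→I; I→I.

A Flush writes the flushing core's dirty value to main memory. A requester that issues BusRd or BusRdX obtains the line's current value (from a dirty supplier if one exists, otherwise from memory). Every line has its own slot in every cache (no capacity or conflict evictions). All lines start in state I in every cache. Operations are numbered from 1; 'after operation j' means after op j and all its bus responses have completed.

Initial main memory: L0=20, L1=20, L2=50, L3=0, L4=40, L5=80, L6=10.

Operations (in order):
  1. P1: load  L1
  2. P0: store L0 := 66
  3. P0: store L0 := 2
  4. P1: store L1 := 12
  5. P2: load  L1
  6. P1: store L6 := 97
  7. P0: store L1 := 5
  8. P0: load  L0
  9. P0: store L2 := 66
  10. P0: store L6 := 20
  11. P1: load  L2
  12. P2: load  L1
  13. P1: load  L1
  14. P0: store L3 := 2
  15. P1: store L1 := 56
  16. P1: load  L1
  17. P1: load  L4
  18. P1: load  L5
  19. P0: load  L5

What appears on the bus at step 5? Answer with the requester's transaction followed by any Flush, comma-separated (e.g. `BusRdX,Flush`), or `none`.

[1] P1: load  L1 | P0:I, P1:S(20), P2:I | bus: BusRd
[2] P0: store L0 := 66 | P0:M(66), P1:I, P2:I | bus: BusRdX
[3] P0: store L0 := 2 | P0:M(2), P1:I, P2:I | bus: none
[4] P1: store L1 := 12 | P0:I, P1:M(12), P2:I | bus: BusRdX
[5] P2: load  L1 | P0:I, P1:S(12), P2:S(12) | bus: BusRd,Flush
[6] P1: store L6 := 97 | P0:I, P1:M(97), P2:I | bus: BusRdX
[7] P0: store L1 := 5 | P0:M(5), P1:I, P2:I | bus: BusRdX
[8] P0: load  L0 | P0:M(2), P1:I, P2:I | bus: none
[9] P0: store L2 := 66 | P0:M(66), P1:I, P2:I | bus: BusRdX
[10] P0: store L6 := 20 | P0:M(20), P1:I, P2:I | bus: BusRdX,Flush
[11] P1: load  L2 | P0:S(66), P1:S(66), P2:I | bus: BusRd,Flush
[12] P2: load  L1 | P0:S(5), P1:I, P2:S(5) | bus: BusRd,Flush
[13] P1: load  L1 | P0:S(5), P1:S(5), P2:S(5) | bus: BusRd
[14] P0: store L3 := 2 | P0:M(2), P1:I, P2:I | bus: BusRdX
[15] P1: store L1 := 56 | P0:I, P1:M(56), P2:I | bus: BusRdX
[16] P1: load  L1 | P0:I, P1:M(56), P2:I | bus: none
[17] P1: load  L4 | P0:I, P1:S(40), P2:I | bus: BusRd
[18] P1: load  L5 | P0:I, P1:S(80), P2:I | bus: BusRd
[19] P0: load  L5 | P0:S(80), P1:S(80), P2:I | bus: BusRd

bus = BusRd,Flush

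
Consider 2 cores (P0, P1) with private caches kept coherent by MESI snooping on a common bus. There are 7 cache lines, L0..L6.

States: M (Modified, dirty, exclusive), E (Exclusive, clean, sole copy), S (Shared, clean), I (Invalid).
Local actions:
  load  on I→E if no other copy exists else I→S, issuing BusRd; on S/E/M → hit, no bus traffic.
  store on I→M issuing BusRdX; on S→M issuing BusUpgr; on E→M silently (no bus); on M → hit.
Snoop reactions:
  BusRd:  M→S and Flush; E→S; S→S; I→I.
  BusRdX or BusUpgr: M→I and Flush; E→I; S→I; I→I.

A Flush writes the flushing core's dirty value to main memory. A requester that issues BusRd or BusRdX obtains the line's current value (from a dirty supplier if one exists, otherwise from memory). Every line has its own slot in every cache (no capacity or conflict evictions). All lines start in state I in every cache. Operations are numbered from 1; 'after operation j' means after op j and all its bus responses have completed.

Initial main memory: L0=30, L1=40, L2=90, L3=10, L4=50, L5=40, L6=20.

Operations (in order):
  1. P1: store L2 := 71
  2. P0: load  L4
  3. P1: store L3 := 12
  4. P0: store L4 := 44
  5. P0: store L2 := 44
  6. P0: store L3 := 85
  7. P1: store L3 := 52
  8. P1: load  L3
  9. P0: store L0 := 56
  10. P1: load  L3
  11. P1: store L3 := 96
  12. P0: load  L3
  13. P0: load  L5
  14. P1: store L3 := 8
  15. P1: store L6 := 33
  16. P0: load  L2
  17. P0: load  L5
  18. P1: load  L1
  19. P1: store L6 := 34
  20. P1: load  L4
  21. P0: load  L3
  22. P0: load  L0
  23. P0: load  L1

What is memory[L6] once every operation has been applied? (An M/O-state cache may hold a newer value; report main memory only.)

  op1 P1: store L2 := 71 → I/M on L2; bus BusRdX; mem=90
  op2 P0: load  L4 → E/I on L4; bus BusRd; mem=50
  op3 P1: store L3 := 12 → I/M on L3; bus BusRdX; mem=10
  op4 P0: store L4 := 44 → M/I on L4; bus (none); mem=50
  op5 P0: store L2 := 44 → M/I on L2; bus BusRdX Flush; mem=71
  op6 P0: store L3 := 85 → M/I on L3; bus BusRdX Flush; mem=12
  op7 P1: store L3 := 52 → I/M on L3; bus BusRdX Flush; mem=85
  op8 P1: load  L3 → I/M on L3; bus (none); mem=85
  op9 P0: store L0 := 56 → M/I on L0; bus BusRdX; mem=30
  op10 P1: load  L3 → I/M on L3; bus (none); mem=85
  op11 P1: store L3 := 96 → I/M on L3; bus (none); mem=85
  op12 P0: load  L3 → S/S on L3; bus BusRd Flush; mem=96
  op13 P0: load  L5 → E/I on L5; bus BusRd; mem=40
  op14 P1: store L3 := 8 → I/M on L3; bus BusUpgr; mem=96
  op15 P1: store L6 := 33 → I/M on L6; bus BusRdX; mem=20
  op16 P0: load  L2 → M/I on L2; bus (none); mem=71
  op17 P0: load  L5 → E/I on L5; bus (none); mem=40
  op18 P1: load  L1 → I/E on L1; bus BusRd; mem=40
  op19 P1: store L6 := 34 → I/M on L6; bus (none); mem=20
  op20 P1: load  L4 → S/S on L4; bus BusRd Flush; mem=44
  op21 P0: load  L3 → S/S on L3; bus BusRd Flush; mem=8
  op22 P0: load  L0 → M/I on L0; bus (none); mem=30
  op23 P0: load  L1 → S/S on L1; bus BusRd; mem=40

memory[L6] = 20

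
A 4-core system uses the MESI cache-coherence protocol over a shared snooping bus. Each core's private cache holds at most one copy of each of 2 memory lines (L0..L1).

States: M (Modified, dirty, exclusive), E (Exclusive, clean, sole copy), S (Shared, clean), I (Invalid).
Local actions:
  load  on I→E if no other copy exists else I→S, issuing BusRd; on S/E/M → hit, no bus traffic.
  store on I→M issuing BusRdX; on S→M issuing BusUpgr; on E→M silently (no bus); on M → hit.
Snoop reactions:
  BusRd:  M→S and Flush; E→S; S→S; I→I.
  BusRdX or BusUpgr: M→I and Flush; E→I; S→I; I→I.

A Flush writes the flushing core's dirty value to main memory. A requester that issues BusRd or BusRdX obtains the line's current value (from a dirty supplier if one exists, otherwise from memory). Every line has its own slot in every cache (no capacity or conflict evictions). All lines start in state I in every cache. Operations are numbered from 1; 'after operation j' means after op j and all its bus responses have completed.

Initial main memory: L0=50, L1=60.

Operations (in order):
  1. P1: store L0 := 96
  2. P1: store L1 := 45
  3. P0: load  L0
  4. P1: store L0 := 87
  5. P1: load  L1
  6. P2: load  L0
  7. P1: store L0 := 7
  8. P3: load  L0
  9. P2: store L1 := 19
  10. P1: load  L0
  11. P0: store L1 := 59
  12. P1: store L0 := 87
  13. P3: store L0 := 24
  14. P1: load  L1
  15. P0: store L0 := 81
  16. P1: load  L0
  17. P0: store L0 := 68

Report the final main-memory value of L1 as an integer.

memory[L1] = 59

  op1 P1: store L0 := 96 → I/M/I/I on L0; bus BusRdX; mem=50
  op2 P1: store L1 := 45 → I/M/I/I on L1; bus BusRdX; mem=60
  op3 P0: load  L0 → S/S/I/I on L0; bus BusRd Flush; mem=96
  op4 P1: store L0 := 87 → I/M/I/I on L0; bus BusUpgr; mem=96
  op5 P1: load  L1 → I/M/I/I on L1; bus (none); mem=60
  op6 P2: load  L0 → I/S/S/I on L0; bus BusRd Flush; mem=87
  op7 P1: store L0 := 7 → I/M/I/I on L0; bus BusUpgr; mem=87
  op8 P3: load  L0 → I/S/I/S on L0; bus BusRd Flush; mem=7
  op9 P2: store L1 := 19 → I/I/M/I on L1; bus BusRdX Flush; mem=45
  op10 P1: load  L0 → I/S/I/S on L0; bus (none); mem=7
  op11 P0: store L1 := 59 → M/I/I/I on L1; bus BusRdX Flush; mem=19
  op12 P1: store L0 := 87 → I/M/I/I on L0; bus BusUpgr; mem=7
  op13 P3: store L0 := 24 → I/I/I/M on L0; bus BusRdX Flush; mem=87
  op14 P1: load  L1 → S/S/I/I on L1; bus BusRd Flush; mem=59
  op15 P0: store L0 := 81 → M/I/I/I on L0; bus BusRdX Flush; mem=24
  op16 P1: load  L0 → S/S/I/I on L0; bus BusRd Flush; mem=81
  op17 P0: store L0 := 68 → M/I/I/I on L0; bus BusUpgr; mem=81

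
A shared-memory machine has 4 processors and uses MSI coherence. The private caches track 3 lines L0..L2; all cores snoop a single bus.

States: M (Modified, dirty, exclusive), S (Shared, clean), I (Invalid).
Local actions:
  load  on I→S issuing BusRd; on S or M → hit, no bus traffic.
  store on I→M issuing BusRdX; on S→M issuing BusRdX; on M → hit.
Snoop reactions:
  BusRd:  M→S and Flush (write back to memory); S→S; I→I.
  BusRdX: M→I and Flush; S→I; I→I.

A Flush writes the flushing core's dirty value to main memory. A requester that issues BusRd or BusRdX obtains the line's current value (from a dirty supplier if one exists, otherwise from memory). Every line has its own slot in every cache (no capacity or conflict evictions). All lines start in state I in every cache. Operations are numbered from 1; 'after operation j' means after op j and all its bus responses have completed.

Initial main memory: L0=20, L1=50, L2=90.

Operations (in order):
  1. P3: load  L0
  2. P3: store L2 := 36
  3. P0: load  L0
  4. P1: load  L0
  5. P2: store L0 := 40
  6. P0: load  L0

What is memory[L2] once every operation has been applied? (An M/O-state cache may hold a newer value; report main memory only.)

memory[L2] = 90

[1] P3: load  L0 | P0:I, P1:I, P2:I, P3:S(20) | bus: BusRd
[2] P3: store L2 := 36 | P0:I, P1:I, P2:I, P3:M(36) | bus: BusRdX
[3] P0: load  L0 | P0:S(20), P1:I, P2:I, P3:S(20) | bus: BusRd
[4] P1: load  L0 | P0:S(20), P1:S(20), P2:I, P3:S(20) | bus: BusRd
[5] P2: store L0 := 40 | P0:I, P1:I, P2:M(40), P3:I | bus: BusRdX
[6] P0: load  L0 | P0:S(40), P1:I, P2:S(40), P3:I | bus: BusRd,Flush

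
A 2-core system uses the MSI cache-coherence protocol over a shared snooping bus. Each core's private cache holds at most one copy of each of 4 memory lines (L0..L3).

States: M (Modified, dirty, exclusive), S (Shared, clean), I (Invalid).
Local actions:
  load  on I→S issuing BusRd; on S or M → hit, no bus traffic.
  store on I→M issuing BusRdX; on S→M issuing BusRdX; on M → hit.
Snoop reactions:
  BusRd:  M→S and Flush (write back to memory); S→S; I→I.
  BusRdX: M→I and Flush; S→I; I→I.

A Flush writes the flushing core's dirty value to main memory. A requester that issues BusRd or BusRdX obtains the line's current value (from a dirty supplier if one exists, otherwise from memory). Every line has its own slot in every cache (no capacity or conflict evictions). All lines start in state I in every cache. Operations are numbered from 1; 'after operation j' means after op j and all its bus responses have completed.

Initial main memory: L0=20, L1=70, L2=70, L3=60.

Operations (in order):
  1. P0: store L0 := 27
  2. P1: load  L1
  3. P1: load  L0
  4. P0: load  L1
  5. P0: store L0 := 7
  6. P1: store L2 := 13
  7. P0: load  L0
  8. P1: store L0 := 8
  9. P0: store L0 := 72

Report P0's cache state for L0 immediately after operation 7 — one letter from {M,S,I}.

[1] P0: store L0 := 27 | P0:M(27), P1:I | bus: BusRdX
[2] P1: load  L1 | P0:I, P1:S(70) | bus: BusRd
[3] P1: load  L0 | P0:S(27), P1:S(27) | bus: BusRd,Flush
[4] P0: load  L1 | P0:S(70), P1:S(70) | bus: BusRd
[5] P0: store L0 := 7 | P0:M(7), P1:I | bus: BusRdX
[6] P1: store L2 := 13 | P0:I, P1:M(13) | bus: BusRdX
[7] P0: load  L0 | P0:M(7), P1:I | bus: none
[8] P1: store L0 := 8 | P0:I, P1:M(8) | bus: BusRdX,Flush
[9] P0: store L0 := 72 | P0:M(72), P1:I | bus: BusRdX,Flush

state = M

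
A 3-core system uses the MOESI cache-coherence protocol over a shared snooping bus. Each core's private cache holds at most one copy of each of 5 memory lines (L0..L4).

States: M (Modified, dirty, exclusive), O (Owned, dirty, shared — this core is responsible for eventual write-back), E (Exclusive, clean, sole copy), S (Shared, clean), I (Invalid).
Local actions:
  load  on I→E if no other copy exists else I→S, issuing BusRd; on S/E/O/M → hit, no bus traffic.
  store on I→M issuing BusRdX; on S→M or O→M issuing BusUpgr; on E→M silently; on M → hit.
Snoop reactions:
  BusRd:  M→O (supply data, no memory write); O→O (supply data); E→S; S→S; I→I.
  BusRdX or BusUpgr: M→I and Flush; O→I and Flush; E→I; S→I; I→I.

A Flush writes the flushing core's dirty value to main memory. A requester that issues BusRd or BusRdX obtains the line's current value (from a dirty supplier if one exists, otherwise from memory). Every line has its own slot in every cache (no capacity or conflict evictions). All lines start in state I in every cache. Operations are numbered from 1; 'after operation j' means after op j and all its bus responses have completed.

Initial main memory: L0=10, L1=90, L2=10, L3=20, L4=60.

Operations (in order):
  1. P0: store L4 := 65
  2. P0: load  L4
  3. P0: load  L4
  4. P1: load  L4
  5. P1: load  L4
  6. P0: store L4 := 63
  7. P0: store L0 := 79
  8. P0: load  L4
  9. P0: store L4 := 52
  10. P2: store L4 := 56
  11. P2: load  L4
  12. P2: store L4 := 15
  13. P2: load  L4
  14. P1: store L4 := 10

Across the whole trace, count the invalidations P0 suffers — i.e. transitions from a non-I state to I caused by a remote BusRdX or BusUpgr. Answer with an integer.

step 1: P0: store L4 := 65  ⟶  MII  (L4)  txn=BusRdX  M[L4]=60
step 2: P0: load  L4  ⟶  MII  (L4)  txn=∅  M[L4]=60
step 3: P0: load  L4  ⟶  MII  (L4)  txn=∅  M[L4]=60
step 4: P1: load  L4  ⟶  OSI  (L4)  txn=BusRd  M[L4]=60
step 5: P1: load  L4  ⟶  OSI  (L4)  txn=∅  M[L4]=60
step 6: P0: store L4 := 63  ⟶  MII  (L4)  txn=BusUpgr  M[L4]=60
step 7: P0: store L0 := 79  ⟶  MII  (L0)  txn=BusRdX  M[L0]=10
step 8: P0: load  L4  ⟶  MII  (L4)  txn=∅  M[L4]=60
step 9: P0: store L4 := 52  ⟶  MII  (L4)  txn=∅  M[L4]=60
step 10: P2: store L4 := 56  ⟶  IIM  (L4)  txn=BusRdX+Flush  M[L4]=52
step 11: P2: load  L4  ⟶  IIM  (L4)  txn=∅  M[L4]=52
step 12: P2: store L4 := 15  ⟶  IIM  (L4)  txn=∅  M[L4]=52
step 13: P2: load  L4  ⟶  IIM  (L4)  txn=∅  M[L4]=52
step 14: P1: store L4 := 10  ⟶  IMI  (L4)  txn=BusRdX+Flush  M[L4]=15

invalidations = 1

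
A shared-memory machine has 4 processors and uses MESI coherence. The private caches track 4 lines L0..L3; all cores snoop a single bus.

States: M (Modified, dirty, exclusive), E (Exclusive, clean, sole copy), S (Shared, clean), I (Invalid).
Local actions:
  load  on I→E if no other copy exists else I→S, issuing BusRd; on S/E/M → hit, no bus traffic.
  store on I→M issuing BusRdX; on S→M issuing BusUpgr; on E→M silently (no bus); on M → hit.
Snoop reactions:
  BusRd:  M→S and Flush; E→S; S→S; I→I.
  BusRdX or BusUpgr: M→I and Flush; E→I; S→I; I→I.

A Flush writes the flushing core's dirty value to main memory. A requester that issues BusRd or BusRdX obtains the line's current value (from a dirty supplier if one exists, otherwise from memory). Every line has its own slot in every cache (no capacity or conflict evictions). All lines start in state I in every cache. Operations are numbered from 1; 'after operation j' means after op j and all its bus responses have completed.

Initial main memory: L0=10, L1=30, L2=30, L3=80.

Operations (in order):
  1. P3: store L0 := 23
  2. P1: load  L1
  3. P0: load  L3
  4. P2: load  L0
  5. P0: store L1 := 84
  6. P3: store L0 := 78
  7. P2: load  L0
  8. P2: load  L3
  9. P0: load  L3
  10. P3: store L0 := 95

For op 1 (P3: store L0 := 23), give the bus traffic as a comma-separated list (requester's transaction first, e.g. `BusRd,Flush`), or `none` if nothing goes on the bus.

bus = BusRdX

[1] P3: store L0 := 23 | P0:I, P1:I, P2:I, P3:M(23) | bus: BusRdX
[2] P1: load  L1 | P0:I, P1:E(30), P2:I, P3:I | bus: BusRd
[3] P0: load  L3 | P0:E(80), P1:I, P2:I, P3:I | bus: BusRd
[4] P2: load  L0 | P0:I, P1:I, P2:S(23), P3:S(23) | bus: BusRd,Flush
[5] P0: store L1 := 84 | P0:M(84), P1:I, P2:I, P3:I | bus: BusRdX
[6] P3: store L0 := 78 | P0:I, P1:I, P2:I, P3:M(78) | bus: BusUpgr
[7] P2: load  L0 | P0:I, P1:I, P2:S(78), P3:S(78) | bus: BusRd,Flush
[8] P2: load  L3 | P0:S(80), P1:I, P2:S(80), P3:I | bus: BusRd
[9] P0: load  L3 | P0:S(80), P1:I, P2:S(80), P3:I | bus: none
[10] P3: store L0 := 95 | P0:I, P1:I, P2:I, P3:M(95) | bus: BusUpgr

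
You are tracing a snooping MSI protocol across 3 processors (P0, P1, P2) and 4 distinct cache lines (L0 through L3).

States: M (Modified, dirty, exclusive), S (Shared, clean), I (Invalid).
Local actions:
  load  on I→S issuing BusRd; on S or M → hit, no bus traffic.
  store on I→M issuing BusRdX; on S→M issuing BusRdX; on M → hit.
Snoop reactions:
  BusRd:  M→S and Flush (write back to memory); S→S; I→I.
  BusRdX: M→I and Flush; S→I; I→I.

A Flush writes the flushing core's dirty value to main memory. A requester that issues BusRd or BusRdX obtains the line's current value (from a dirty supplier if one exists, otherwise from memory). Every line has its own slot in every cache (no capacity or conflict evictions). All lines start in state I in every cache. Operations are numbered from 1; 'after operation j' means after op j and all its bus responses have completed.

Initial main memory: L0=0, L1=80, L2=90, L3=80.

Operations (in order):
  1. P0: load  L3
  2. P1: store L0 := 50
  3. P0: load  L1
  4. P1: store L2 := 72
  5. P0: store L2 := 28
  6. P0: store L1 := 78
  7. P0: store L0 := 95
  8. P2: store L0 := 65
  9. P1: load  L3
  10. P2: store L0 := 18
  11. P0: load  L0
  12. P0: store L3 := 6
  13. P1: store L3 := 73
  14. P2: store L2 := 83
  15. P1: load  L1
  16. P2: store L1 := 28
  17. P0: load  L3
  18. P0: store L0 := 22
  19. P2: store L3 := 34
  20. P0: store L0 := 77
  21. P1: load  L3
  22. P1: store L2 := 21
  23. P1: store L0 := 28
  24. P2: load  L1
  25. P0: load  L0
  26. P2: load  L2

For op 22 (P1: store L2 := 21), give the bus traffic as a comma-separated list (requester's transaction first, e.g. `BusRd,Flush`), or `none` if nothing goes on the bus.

[1] P0: load  L3 | P0:S(80), P1:I, P2:I | bus: BusRd
[2] P1: store L0 := 50 | P0:I, P1:M(50), P2:I | bus: BusRdX
[3] P0: load  L1 | P0:S(80), P1:I, P2:I | bus: BusRd
[4] P1: store L2 := 72 | P0:I, P1:M(72), P2:I | bus: BusRdX
[5] P0: store L2 := 28 | P0:M(28), P1:I, P2:I | bus: BusRdX,Flush
[6] P0: store L1 := 78 | P0:M(78), P1:I, P2:I | bus: BusRdX
[7] P0: store L0 := 95 | P0:M(95), P1:I, P2:I | bus: BusRdX,Flush
[8] P2: store L0 := 65 | P0:I, P1:I, P2:M(65) | bus: BusRdX,Flush
[9] P1: load  L3 | P0:S(80), P1:S(80), P2:I | bus: BusRd
[10] P2: store L0 := 18 | P0:I, P1:I, P2:M(18) | bus: none
[11] P0: load  L0 | P0:S(18), P1:I, P2:S(18) | bus: BusRd,Flush
[12] P0: store L3 := 6 | P0:M(6), P1:I, P2:I | bus: BusRdX
[13] P1: store L3 := 73 | P0:I, P1:M(73), P2:I | bus: BusRdX,Flush
[14] P2: store L2 := 83 | P0:I, P1:I, P2:M(83) | bus: BusRdX,Flush
[15] P1: load  L1 | P0:S(78), P1:S(78), P2:I | bus: BusRd,Flush
[16] P2: store L1 := 28 | P0:I, P1:I, P2:M(28) | bus: BusRdX
[17] P0: load  L3 | P0:S(73), P1:S(73), P2:I | bus: BusRd,Flush
[18] P0: store L0 := 22 | P0:M(22), P1:I, P2:I | bus: BusRdX
[19] P2: store L3 := 34 | P0:I, P1:I, P2:M(34) | bus: BusRdX
[20] P0: store L0 := 77 | P0:M(77), P1:I, P2:I | bus: none
[21] P1: load  L3 | P0:I, P1:S(34), P2:S(34) | bus: BusRd,Flush
[22] P1: store L2 := 21 | P0:I, P1:M(21), P2:I | bus: BusRdX,Flush
[23] P1: store L0 := 28 | P0:I, P1:M(28), P2:I | bus: BusRdX,Flush
[24] P2: load  L1 | P0:I, P1:I, P2:M(28) | bus: none
[25] P0: load  L0 | P0:S(28), P1:S(28), P2:I | bus: BusRd,Flush
[26] P2: load  L2 | P0:I, P1:S(21), P2:S(21) | bus: BusRd,Flush

bus = BusRdX,Flush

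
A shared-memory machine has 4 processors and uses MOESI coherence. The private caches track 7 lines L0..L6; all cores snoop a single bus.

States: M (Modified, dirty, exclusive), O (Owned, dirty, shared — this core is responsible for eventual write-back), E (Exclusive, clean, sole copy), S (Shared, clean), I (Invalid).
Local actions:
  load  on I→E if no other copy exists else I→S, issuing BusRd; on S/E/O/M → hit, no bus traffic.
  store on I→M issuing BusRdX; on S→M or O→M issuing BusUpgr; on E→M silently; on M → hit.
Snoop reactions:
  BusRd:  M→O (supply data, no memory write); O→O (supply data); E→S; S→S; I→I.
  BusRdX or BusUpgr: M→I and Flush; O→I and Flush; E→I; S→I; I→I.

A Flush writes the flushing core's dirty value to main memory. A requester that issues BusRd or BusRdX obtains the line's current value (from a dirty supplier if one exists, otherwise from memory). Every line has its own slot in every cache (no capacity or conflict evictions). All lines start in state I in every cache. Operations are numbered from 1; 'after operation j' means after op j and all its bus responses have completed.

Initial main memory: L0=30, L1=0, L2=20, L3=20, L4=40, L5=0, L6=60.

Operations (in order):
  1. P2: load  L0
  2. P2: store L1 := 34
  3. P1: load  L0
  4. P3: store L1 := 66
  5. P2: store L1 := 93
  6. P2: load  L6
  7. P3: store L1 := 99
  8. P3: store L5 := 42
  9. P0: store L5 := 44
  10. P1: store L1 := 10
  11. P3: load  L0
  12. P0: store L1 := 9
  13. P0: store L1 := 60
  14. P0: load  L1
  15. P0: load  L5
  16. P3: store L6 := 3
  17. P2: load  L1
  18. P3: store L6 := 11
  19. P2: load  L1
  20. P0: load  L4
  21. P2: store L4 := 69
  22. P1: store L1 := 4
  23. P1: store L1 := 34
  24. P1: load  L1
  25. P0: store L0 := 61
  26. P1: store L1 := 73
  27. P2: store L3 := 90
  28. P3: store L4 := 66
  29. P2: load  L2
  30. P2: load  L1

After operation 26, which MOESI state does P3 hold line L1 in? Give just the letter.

step 1: P2: load  L0  ⟶  IIEI  (L0)  txn=BusRd  M[L0]=30
step 2: P2: store L1 := 34  ⟶  IIMI  (L1)  txn=BusRdX  M[L1]=0
step 3: P1: load  L0  ⟶  ISSI  (L0)  txn=BusRd  M[L0]=30
step 4: P3: store L1 := 66  ⟶  IIIM  (L1)  txn=BusRdX+Flush  M[L1]=34
step 5: P2: store L1 := 93  ⟶  IIMI  (L1)  txn=BusRdX+Flush  M[L1]=66
step 6: P2: load  L6  ⟶  IIEI  (L6)  txn=BusRd  M[L6]=60
step 7: P3: store L1 := 99  ⟶  IIIM  (L1)  txn=BusRdX+Flush  M[L1]=93
step 8: P3: store L5 := 42  ⟶  IIIM  (L5)  txn=BusRdX  M[L5]=0
step 9: P0: store L5 := 44  ⟶  MIII  (L5)  txn=BusRdX+Flush  M[L5]=42
step 10: P1: store L1 := 10  ⟶  IMII  (L1)  txn=BusRdX+Flush  M[L1]=99
step 11: P3: load  L0  ⟶  ISSS  (L0)  txn=BusRd  M[L0]=30
step 12: P0: store L1 := 9  ⟶  MIII  (L1)  txn=BusRdX+Flush  M[L1]=10
step 13: P0: store L1 := 60  ⟶  MIII  (L1)  txn=∅  M[L1]=10
step 14: P0: load  L1  ⟶  MIII  (L1)  txn=∅  M[L1]=10
step 15: P0: load  L5  ⟶  MIII  (L5)  txn=∅  M[L5]=42
step 16: P3: store L6 := 3  ⟶  IIIM  (L6)  txn=BusRdX  M[L6]=60
step 17: P2: load  L1  ⟶  OISI  (L1)  txn=BusRd  M[L1]=10
step 18: P3: store L6 := 11  ⟶  IIIM  (L6)  txn=∅  M[L6]=60
step 19: P2: load  L1  ⟶  OISI  (L1)  txn=∅  M[L1]=10
step 20: P0: load  L4  ⟶  EIII  (L4)  txn=BusRd  M[L4]=40
step 21: P2: store L4 := 69  ⟶  IIMI  (L4)  txn=BusRdX  M[L4]=40
step 22: P1: store L1 := 4  ⟶  IMII  (L1)  txn=BusRdX+Flush  M[L1]=60
step 23: P1: store L1 := 34  ⟶  IMII  (L1)  txn=∅  M[L1]=60
step 24: P1: load  L1  ⟶  IMII  (L1)  txn=∅  M[L1]=60
step 25: P0: store L0 := 61  ⟶  MIII  (L0)  txn=BusRdX  M[L0]=30
step 26: P1: store L1 := 73  ⟶  IMII  (L1)  txn=∅  M[L1]=60
step 27: P2: store L3 := 90  ⟶  IIMI  (L3)  txn=BusRdX  M[L3]=20
step 28: P3: store L4 := 66  ⟶  IIIM  (L4)  txn=BusRdX+Flush  M[L4]=69
step 29: P2: load  L2  ⟶  IIEI  (L2)  txn=BusRd  M[L2]=20
step 30: P2: load  L1  ⟶  IOSI  (L1)  txn=BusRd  M[L1]=60

state = I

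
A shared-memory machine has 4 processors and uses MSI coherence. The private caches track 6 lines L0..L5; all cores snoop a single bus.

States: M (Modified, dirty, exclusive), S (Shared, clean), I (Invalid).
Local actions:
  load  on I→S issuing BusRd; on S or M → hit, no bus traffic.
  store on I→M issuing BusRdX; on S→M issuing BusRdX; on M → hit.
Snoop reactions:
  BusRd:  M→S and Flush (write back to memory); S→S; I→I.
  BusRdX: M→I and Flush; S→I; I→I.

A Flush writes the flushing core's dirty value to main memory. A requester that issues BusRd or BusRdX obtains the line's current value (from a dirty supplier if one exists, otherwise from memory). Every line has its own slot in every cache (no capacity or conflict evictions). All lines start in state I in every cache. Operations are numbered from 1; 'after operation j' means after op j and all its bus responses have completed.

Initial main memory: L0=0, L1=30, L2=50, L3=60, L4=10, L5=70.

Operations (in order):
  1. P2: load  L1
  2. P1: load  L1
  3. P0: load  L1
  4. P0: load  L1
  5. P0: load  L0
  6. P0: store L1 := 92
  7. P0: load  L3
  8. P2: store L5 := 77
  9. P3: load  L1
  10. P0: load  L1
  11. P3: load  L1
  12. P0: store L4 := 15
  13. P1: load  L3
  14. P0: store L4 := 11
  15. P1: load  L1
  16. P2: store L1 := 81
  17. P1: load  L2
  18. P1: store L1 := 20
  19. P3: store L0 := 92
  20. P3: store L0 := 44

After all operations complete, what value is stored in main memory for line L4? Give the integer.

1. P2: load  L1  bus=[BusRd]  L1: P0=I P1=I P2=S P3=I  mem[L1]=30
2. P1: load  L1  bus=[BusRd]  L1: P0=I P1=S P2=S P3=I  mem[L1]=30
3. P0: load  L1  bus=[BusRd]  L1: P0=S P1=S P2=S P3=I  mem[L1]=30
4. P0: load  L1  bus=[-]  L1: P0=S P1=S P2=S P3=I  mem[L1]=30
5. P0: load  L0  bus=[BusRd]  L0: P0=S P1=I P2=I P3=I  mem[L0]=0
6. P0: store L1 := 92  bus=[BusRdX]  L1: P0=M P1=I P2=I P3=I  mem[L1]=30
7. P0: load  L3  bus=[BusRd]  L3: P0=S P1=I P2=I P3=I  mem[L3]=60
8. P2: store L5 := 77  bus=[BusRdX]  L5: P0=I P1=I P2=M P3=I  mem[L5]=70
9. P3: load  L1  bus=[BusRd,Flush]  L1: P0=S P1=I P2=I P3=S  mem[L1]=92
10. P0: load  L1  bus=[-]  L1: P0=S P1=I P2=I P3=S  mem[L1]=92
11. P3: load  L1  bus=[-]  L1: P0=S P1=I P2=I P3=S  mem[L1]=92
12. P0: store L4 := 15  bus=[BusRdX]  L4: P0=M P1=I P2=I P3=I  mem[L4]=10
13. P1: load  L3  bus=[BusRd]  L3: P0=S P1=S P2=I P3=I  mem[L3]=60
14. P0: store L4 := 11  bus=[-]  L4: P0=M P1=I P2=I P3=I  mem[L4]=10
15. P1: load  L1  bus=[BusRd]  L1: P0=S P1=S P2=I P3=S  mem[L1]=92
16. P2: store L1 := 81  bus=[BusRdX]  L1: P0=I P1=I P2=M P3=I  mem[L1]=92
17. P1: load  L2  bus=[BusRd]  L2: P0=I P1=S P2=I P3=I  mem[L2]=50
18. P1: store L1 := 20  bus=[BusRdX,Flush]  L1: P0=I P1=M P2=I P3=I  mem[L1]=81
19. P3: store L0 := 92  bus=[BusRdX]  L0: P0=I P1=I P2=I P3=M  mem[L0]=0
20. P3: store L0 := 44  bus=[-]  L0: P0=I P1=I P2=I P3=M  mem[L0]=0

memory[L4] = 10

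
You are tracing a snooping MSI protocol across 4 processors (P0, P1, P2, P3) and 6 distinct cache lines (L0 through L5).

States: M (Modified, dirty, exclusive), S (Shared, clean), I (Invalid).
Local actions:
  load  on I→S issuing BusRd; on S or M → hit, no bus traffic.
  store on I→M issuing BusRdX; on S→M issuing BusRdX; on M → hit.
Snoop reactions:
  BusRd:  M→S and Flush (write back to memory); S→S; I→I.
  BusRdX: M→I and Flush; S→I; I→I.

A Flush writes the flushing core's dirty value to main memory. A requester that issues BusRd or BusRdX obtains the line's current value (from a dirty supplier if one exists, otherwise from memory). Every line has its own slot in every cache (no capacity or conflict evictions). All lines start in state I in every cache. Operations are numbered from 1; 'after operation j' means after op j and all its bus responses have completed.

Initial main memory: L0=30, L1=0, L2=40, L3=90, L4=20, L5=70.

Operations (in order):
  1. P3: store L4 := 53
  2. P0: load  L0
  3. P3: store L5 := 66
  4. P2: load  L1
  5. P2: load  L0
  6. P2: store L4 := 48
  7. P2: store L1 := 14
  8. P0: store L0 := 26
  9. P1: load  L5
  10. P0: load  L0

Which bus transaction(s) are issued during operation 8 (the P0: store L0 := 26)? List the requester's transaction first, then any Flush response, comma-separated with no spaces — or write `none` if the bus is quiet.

bus = BusRdX

step 1: P3: store L4 := 53  ⟶  IIIM  (L4)  txn=BusRdX  M[L4]=20
step 2: P0: load  L0  ⟶  SIII  (L0)  txn=BusRd  M[L0]=30
step 3: P3: store L5 := 66  ⟶  IIIM  (L5)  txn=BusRdX  M[L5]=70
step 4: P2: load  L1  ⟶  IISI  (L1)  txn=BusRd  M[L1]=0
step 5: P2: load  L0  ⟶  SISI  (L0)  txn=BusRd  M[L0]=30
step 6: P2: store L4 := 48  ⟶  IIMI  (L4)  txn=BusRdX+Flush  M[L4]=53
step 7: P2: store L1 := 14  ⟶  IIMI  (L1)  txn=BusRdX  M[L1]=0
step 8: P0: store L0 := 26  ⟶  MIII  (L0)  txn=BusRdX  M[L0]=30
step 9: P1: load  L5  ⟶  ISIS  (L5)  txn=BusRd+Flush  M[L5]=66
step 10: P0: load  L0  ⟶  MIII  (L0)  txn=∅  M[L0]=30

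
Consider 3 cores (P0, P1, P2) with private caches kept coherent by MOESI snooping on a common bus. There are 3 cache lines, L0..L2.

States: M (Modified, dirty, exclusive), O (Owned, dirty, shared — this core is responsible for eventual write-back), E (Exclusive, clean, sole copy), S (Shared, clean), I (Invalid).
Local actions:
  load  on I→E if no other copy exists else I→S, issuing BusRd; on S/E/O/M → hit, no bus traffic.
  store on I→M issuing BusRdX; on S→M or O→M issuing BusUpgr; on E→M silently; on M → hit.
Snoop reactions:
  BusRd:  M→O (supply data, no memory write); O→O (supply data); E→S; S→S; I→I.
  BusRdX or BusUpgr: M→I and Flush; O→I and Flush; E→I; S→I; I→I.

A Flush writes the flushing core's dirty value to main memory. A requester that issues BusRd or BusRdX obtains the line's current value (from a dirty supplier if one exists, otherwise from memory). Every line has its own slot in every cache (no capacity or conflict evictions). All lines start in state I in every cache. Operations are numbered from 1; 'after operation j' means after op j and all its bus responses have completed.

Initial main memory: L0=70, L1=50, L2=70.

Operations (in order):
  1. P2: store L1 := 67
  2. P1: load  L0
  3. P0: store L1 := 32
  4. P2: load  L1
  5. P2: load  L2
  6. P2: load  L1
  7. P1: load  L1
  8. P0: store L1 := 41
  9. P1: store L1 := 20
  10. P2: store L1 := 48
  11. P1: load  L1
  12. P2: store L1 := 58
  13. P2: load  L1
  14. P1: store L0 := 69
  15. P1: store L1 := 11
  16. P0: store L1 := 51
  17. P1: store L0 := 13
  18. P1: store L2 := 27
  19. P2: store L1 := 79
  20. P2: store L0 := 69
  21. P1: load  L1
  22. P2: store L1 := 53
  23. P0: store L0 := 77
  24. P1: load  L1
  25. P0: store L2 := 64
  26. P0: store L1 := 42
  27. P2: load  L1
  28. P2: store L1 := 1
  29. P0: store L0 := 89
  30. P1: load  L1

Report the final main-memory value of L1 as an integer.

  op1 P2: store L1 := 67 → I/I/M on L1; bus BusRdX; mem=50
  op2 P1: load  L0 → I/E/I on L0; bus BusRd; mem=70
  op3 P0: store L1 := 32 → M/I/I on L1; bus BusRdX Flush; mem=67
  op4 P2: load  L1 → O/I/S on L1; bus BusRd; mem=67
  op5 P2: load  L2 → I/I/E on L2; bus BusRd; mem=70
  op6 P2: load  L1 → O/I/S on L1; bus (none); mem=67
  op7 P1: load  L1 → O/S/S on L1; bus BusRd; mem=67
  op8 P0: store L1 := 41 → M/I/I on L1; bus BusUpgr; mem=67
  op9 P1: store L1 := 20 → I/M/I on L1; bus BusRdX Flush; mem=41
  op10 P2: store L1 := 48 → I/I/M on L1; bus BusRdX Flush; mem=20
  op11 P1: load  L1 → I/S/O on L1; bus BusRd; mem=20
  op12 P2: store L1 := 58 → I/I/M on L1; bus BusUpgr; mem=20
  op13 P2: load  L1 → I/I/M on L1; bus (none); mem=20
  op14 P1: store L0 := 69 → I/M/I on L0; bus (none); mem=70
  op15 P1: store L1 := 11 → I/M/I on L1; bus BusRdX Flush; mem=58
  op16 P0: store L1 := 51 → M/I/I on L1; bus BusRdX Flush; mem=11
  op17 P1: store L0 := 13 → I/M/I on L0; bus (none); mem=70
  op18 P1: store L2 := 27 → I/M/I on L2; bus BusRdX; mem=70
  op19 P2: store L1 := 79 → I/I/M on L1; bus BusRdX Flush; mem=51
  op20 P2: store L0 := 69 → I/I/M on L0; bus BusRdX Flush; mem=13
  op21 P1: load  L1 → I/S/O on L1; bus BusRd; mem=51
  op22 P2: store L1 := 53 → I/I/M on L1; bus BusUpgr; mem=51
  op23 P0: store L0 := 77 → M/I/I on L0; bus BusRdX Flush; mem=69
  op24 P1: load  L1 → I/S/O on L1; bus BusRd; mem=51
  op25 P0: store L2 := 64 → M/I/I on L2; bus BusRdX Flush; mem=27
  op26 P0: store L1 := 42 → M/I/I on L1; bus BusRdX Flush; mem=53
  op27 P2: load  L1 → O/I/S on L1; bus BusRd; mem=53
  op28 P2: store L1 := 1 → I/I/M on L1; bus BusUpgr Flush; mem=42
  op29 P0: store L0 := 89 → M/I/I on L0; bus (none); mem=69
  op30 P1: load  L1 → I/S/O on L1; bus BusRd; mem=42

memory[L1] = 42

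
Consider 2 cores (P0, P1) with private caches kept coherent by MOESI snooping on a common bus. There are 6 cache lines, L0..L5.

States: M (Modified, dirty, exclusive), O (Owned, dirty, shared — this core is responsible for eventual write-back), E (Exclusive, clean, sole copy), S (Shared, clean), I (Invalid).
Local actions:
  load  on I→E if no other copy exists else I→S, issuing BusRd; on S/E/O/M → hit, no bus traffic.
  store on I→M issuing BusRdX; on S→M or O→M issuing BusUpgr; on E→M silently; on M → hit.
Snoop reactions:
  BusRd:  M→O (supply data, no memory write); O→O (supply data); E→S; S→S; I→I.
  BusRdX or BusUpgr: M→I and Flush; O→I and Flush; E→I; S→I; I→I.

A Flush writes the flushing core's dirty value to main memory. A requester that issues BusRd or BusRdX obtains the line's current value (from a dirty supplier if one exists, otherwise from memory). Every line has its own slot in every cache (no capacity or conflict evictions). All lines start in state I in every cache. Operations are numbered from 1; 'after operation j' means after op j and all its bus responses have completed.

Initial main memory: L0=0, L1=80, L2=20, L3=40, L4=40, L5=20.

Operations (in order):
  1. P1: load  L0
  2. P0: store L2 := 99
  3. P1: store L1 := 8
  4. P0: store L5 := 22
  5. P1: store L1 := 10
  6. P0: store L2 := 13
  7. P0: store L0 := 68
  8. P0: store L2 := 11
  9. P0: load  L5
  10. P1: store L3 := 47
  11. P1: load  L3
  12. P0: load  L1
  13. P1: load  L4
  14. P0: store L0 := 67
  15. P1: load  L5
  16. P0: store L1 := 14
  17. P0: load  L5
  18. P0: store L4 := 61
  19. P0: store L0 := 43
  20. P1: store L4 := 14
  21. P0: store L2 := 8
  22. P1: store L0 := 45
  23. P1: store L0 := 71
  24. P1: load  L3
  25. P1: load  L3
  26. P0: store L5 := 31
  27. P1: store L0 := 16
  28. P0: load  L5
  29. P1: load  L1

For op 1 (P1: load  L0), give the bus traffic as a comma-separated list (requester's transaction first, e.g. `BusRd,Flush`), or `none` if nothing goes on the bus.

bus = BusRd

step 1: P1: load  L0  ⟶  IE  (L0)  txn=BusRd  M[L0]=0
step 2: P0: store L2 := 99  ⟶  MI  (L2)  txn=BusRdX  M[L2]=20
step 3: P1: store L1 := 8  ⟶  IM  (L1)  txn=BusRdX  M[L1]=80
step 4: P0: store L5 := 22  ⟶  MI  (L5)  txn=BusRdX  M[L5]=20
step 5: P1: store L1 := 10  ⟶  IM  (L1)  txn=∅  M[L1]=80
step 6: P0: store L2 := 13  ⟶  MI  (L2)  txn=∅  M[L2]=20
step 7: P0: store L0 := 68  ⟶  MI  (L0)  txn=BusRdX  M[L0]=0
step 8: P0: store L2 := 11  ⟶  MI  (L2)  txn=∅  M[L2]=20
step 9: P0: load  L5  ⟶  MI  (L5)  txn=∅  M[L5]=20
step 10: P1: store L3 := 47  ⟶  IM  (L3)  txn=BusRdX  M[L3]=40
step 11: P1: load  L3  ⟶  IM  (L3)  txn=∅  M[L3]=40
step 12: P0: load  L1  ⟶  SO  (L1)  txn=BusRd  M[L1]=80
step 13: P1: load  L4  ⟶  IE  (L4)  txn=BusRd  M[L4]=40
step 14: P0: store L0 := 67  ⟶  MI  (L0)  txn=∅  M[L0]=0
step 15: P1: load  L5  ⟶  OS  (L5)  txn=BusRd  M[L5]=20
step 16: P0: store L1 := 14  ⟶  MI  (L1)  txn=BusUpgr+Flush  M[L1]=10
step 17: P0: load  L5  ⟶  OS  (L5)  txn=∅  M[L5]=20
step 18: P0: store L4 := 61  ⟶  MI  (L4)  txn=BusRdX  M[L4]=40
step 19: P0: store L0 := 43  ⟶  MI  (L0)  txn=∅  M[L0]=0
step 20: P1: store L4 := 14  ⟶  IM  (L4)  txn=BusRdX+Flush  M[L4]=61
step 21: P0: store L2 := 8  ⟶  MI  (L2)  txn=∅  M[L2]=20
step 22: P1: store L0 := 45  ⟶  IM  (L0)  txn=BusRdX+Flush  M[L0]=43
step 23: P1: store L0 := 71  ⟶  IM  (L0)  txn=∅  M[L0]=43
step 24: P1: load  L3  ⟶  IM  (L3)  txn=∅  M[L3]=40
step 25: P1: load  L3  ⟶  IM  (L3)  txn=∅  M[L3]=40
step 26: P0: store L5 := 31  ⟶  MI  (L5)  txn=BusUpgr  M[L5]=20
step 27: P1: store L0 := 16  ⟶  IM  (L0)  txn=∅  M[L0]=43
step 28: P0: load  L5  ⟶  MI  (L5)  txn=∅  M[L5]=20
step 29: P1: load  L1  ⟶  OS  (L1)  txn=BusRd  M[L1]=10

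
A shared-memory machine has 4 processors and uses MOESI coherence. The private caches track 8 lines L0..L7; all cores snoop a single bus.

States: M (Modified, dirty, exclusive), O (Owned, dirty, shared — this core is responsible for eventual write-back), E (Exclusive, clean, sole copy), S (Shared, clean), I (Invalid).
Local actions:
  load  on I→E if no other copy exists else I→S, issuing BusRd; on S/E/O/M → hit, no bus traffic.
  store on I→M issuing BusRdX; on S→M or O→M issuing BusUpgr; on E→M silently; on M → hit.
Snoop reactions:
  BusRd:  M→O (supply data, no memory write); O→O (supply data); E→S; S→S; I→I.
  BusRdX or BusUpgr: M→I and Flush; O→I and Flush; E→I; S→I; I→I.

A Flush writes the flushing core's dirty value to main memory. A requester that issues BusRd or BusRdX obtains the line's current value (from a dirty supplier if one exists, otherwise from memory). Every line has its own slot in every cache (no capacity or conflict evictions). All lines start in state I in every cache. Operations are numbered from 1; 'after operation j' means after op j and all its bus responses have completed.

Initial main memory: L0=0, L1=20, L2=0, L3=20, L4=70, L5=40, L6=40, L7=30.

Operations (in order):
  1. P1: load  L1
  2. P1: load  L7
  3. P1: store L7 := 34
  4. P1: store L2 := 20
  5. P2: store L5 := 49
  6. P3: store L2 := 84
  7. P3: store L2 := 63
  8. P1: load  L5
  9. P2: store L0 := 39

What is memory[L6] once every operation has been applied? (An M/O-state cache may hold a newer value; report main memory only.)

1. P1: load  L1  bus=[BusRd]  L1: P0=I P1=E P2=I P3=I  mem[L1]=20
2. P1: load  L7  bus=[BusRd]  L7: P0=I P1=E P2=I P3=I  mem[L7]=30
3. P1: store L7 := 34  bus=[-]  L7: P0=I P1=M P2=I P3=I  mem[L7]=30
4. P1: store L2 := 20  bus=[BusRdX]  L2: P0=I P1=M P2=I P3=I  mem[L2]=0
5. P2: store L5 := 49  bus=[BusRdX]  L5: P0=I P1=I P2=M P3=I  mem[L5]=40
6. P3: store L2 := 84  bus=[BusRdX,Flush]  L2: P0=I P1=I P2=I P3=M  mem[L2]=20
7. P3: store L2 := 63  bus=[-]  L2: P0=I P1=I P2=I P3=M  mem[L2]=20
8. P1: load  L5  bus=[BusRd]  L5: P0=I P1=S P2=O P3=I  mem[L5]=40
9. P2: store L0 := 39  bus=[BusRdX]  L0: P0=I P1=I P2=M P3=I  mem[L0]=0

memory[L6] = 40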